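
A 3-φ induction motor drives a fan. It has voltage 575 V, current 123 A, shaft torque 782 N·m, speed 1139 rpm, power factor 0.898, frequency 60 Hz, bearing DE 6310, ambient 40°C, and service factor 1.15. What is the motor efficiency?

84.8 %

ω = 2π × 1139/60 = 119.3 rad/s; P_out = τω = 782 × 119.3 = 93293 W
P_in = √3·V_L·I_L·cosφ = 1.732 × 575 × 123 × 0.898 = 110001 W
η = P_out / P_in = 93293 / 110001 = 0.848 = 84.8%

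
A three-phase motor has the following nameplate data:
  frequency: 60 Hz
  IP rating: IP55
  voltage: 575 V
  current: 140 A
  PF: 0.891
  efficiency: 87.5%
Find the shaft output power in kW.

109 kW

P_in = √3·V·I·cosφ = 1.732 × 575 × 140 × 0.891 = 124229 W
P_out = η·P_in = 0.875 × 124229 = 108700 W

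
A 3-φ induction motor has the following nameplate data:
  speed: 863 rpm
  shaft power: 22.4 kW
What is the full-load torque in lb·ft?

183 lb·ft

ω = 2π × 863/60 = 90.37 rad/s
τ = P/ω = 22400/90.37 = 247.9 N·m
In lb·ft: 247.9/1.356 = 183 lb·ft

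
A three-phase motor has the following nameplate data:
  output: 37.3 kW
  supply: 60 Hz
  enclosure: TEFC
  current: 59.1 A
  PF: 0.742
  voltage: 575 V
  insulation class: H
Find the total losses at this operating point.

P_in = √3·V·I·cosφ = 1.732×575×59.1×0.742 = 43672 W
P_out = 37300 W
Losses = P_in − P_out = 43672 − 37300 = 6372 W

6.37 kW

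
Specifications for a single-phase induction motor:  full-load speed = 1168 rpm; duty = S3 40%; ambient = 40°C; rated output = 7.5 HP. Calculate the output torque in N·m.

45.7 N·m

P_out = 7.5 × 746 = 5595 W
ω = 2π × 1168/60 = 122.3 rad/s
τ = P_out/ω = 5595/122.3 = 45.7 N·m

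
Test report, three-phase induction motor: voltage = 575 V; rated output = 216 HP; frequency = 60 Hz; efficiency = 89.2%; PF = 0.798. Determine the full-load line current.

227 A

P_out = 216 × 746 = 161136 W
P_in = P_out / η = 161136 / 0.892 = 180646 W
I_L = P_in / (√3·V_L·cosφ) = 180646 / (1.732 × 575 × 0.798) = 227 A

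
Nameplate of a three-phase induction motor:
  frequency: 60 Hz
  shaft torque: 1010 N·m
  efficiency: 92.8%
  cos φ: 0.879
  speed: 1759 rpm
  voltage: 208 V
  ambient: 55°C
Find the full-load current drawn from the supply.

ω = 2π×1759/60 = 184.2 rad/s; P_out = τω = 1010 × 184.2 = 186042 W
P_in = P_out / η = 186042 / 0.928 = 200476 W
I_L = P_in / (√3·V_L·cosφ) = 200476 / (1.732 × 208 × 0.879) = 633 A

633 A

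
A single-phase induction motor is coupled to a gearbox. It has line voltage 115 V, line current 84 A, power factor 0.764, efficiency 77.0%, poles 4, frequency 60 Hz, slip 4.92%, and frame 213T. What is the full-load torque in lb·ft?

P_in = V·I·cosφ = 115 × 84 × 0.764 = 7380 W
P_out = η·P_in = 0.77 × 7380 = 5683 W
n_s = 120×60/4 = 1800 rpm; n = 1800×(1−0.0492) = 1711 rpm
ω = 2π×1711/60 = 179.2 rad/s
τ = P_out/ω = 5683/179.2 = 31.71 N·m
In lb·ft: 31.71/1.356 = 23.4 lb·ft

23.4 lb·ft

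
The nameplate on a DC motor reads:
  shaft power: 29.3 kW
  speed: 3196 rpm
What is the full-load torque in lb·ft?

ω = 2π × 3196/60 = 334.7 rad/s
τ = P/ω = 29300/334.7 = 87.54 N·m
In lb·ft: 87.54/1.356 = 64.6 lb·ft

64.6 lb·ft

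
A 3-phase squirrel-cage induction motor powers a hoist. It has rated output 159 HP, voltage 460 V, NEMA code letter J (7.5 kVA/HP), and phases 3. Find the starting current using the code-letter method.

1500 A

S_LR = 7.5 × 159 = 1192.5 kVA
I_LR = S_LR/(√3·V_L) = 1192500/(1.732×460) = 1500 A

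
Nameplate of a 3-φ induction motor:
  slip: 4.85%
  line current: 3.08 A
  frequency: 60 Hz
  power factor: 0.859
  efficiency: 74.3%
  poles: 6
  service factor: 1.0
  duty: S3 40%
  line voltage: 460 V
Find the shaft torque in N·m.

P_in = √3·V·I·cosφ = 1.732 × 460 × 3.08 × 0.859 = 2108 W
P_out = η·P_in = 0.743 × 2108 = 1566 W
n_s = 120×60/6 = 1200 rpm; n = 1200×(1−0.0485) = 1142 rpm
ω = 2π×1142/60 = 119.6 rad/s
τ = P_out/ω = 1566/119.6 = 13.1 N·m

13.1 N·m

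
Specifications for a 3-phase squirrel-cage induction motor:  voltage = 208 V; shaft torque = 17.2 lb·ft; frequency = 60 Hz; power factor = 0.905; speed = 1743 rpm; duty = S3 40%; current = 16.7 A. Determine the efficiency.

τ = 17.2 lb·ft × 1.356 = 23.32 N·m
ω = 2π × 1743/60 = 182.5 rad/s; P_out = τω = 23.32 × 182.5 = 4256 W
P_in = √3·V_L·I_L·cosφ = 1.732 × 208 × 16.7 × 0.905 = 5445 W
η = P_out / P_in = 4256 / 5445 = 0.782 = 78.2%

78.2 %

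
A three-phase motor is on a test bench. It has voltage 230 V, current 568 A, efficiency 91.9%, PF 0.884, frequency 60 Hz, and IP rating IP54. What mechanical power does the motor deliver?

P_in = √3·V·I·cosφ = 1.732 × 230 × 568 × 0.884 = 200021 W
P_out = η·P_in = 0.919 × 200021 = 183819 W

184 kW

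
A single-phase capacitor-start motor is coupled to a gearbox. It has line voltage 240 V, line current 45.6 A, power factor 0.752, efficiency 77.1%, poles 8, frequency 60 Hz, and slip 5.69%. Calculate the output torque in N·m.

P_in = V·I·cosφ = 240 × 45.6 × 0.752 = 8230 W
P_out = η·P_in = 0.771 × 8230 = 6345 W
n_s = 120×60/8 = 900 rpm; n = 900×(1−0.0569) = 849 rpm
ω = 2π×849/60 = 88.91 rad/s
τ = P_out/ω = 6345/88.91 = 71.4 N·m

71.4 N·m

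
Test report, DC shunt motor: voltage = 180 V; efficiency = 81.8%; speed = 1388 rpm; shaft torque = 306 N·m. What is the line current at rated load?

302 A

ω = 2π×1388/60 = 145.4 rad/s; P_out = τω = 306 × 145.4 = 44492 W
P_in = P_out / η = 44492 / 0.818 = 54391 W
I = P_in / V = 54391 / 180 = 302 A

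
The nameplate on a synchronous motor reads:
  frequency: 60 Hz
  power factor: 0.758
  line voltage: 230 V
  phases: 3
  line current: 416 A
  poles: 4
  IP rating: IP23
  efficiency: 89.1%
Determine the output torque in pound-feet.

438 lb·ft

P_in = √3·V·I·cosφ = 1.732 × 230 × 416 × 0.758 = 125614 W
P_out = η·P_in = 0.891 × 125614 = 111922 W
n = n_s = 120×60/4 = 1800 rpm (synchronous)
ω = 2π×1800/60 = 188.5 rad/s
τ = P_out/ω = 111922/188.5 = 593.8 N·m
In lb·ft: 593.8/1.356 = 438 lb·ft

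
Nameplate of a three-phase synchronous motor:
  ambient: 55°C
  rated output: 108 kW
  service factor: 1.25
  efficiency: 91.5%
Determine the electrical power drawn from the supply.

P_out = 108000 W
P_in = P_out/η = 108000/0.915 = 118033 W = 118 kW

118 kW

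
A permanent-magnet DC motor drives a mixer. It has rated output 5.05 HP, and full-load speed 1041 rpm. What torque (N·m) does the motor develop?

34.6 N·m

P_out = 5.05 × 746 = 3767 W
ω = 2π × 1041/60 = 109 rad/s
τ = P_out/ω = 3767/109 = 34.6 N·m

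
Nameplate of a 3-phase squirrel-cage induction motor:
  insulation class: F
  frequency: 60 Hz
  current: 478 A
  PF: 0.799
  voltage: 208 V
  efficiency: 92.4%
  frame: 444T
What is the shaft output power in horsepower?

170 HP

P_in = √3·V·I·cosφ = 1.732 × 208 × 478 × 0.799 = 137590 W
P_out = η·P_in = 0.924 × 137590 = 127133 W
= 127133/746 = 170 HP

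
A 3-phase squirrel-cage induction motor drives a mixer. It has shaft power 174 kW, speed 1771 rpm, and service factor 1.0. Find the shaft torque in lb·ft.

692 lb·ft

ω = 2π × 1771/60 = 185.5 rad/s
τ = P/ω = 174000/185.5 = 938 N·m
In lb·ft: 938/1.356 = 692 lb·ft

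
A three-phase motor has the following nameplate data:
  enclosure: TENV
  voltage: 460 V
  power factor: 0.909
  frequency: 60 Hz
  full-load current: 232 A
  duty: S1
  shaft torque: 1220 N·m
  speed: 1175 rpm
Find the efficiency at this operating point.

89.3 %

ω = 2π × 1175/60 = 123 rad/s; P_out = τω = 1220 × 123 = 150060 W
P_in = √3·V_L·I_L·cosφ = 1.732 × 460 × 232 × 0.909 = 168019 W
η = P_out / P_in = 150060 / 168019 = 0.893 = 89.3%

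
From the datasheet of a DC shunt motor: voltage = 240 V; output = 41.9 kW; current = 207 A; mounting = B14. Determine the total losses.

7780 W

P_in = V·I = 240×207 = 49680 W
P_out = 41900 W
Losses = P_in − P_out = 49680 − 41900 = 7780 W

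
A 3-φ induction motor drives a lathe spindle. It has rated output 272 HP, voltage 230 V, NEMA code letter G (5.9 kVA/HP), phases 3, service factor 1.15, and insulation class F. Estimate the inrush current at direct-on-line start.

S_LR = 5.9 × 272 = 1604.8 kVA
I_LR = S_LR/(√3·V_L) = 1604800/(1.732×230) = 4030 A

4030 A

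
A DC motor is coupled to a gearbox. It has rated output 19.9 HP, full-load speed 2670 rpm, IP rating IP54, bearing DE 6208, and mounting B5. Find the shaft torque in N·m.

53.1 N·m

P_out = 19.9 × 746 = 14845 W
ω = 2π × 2670/60 = 279.6 rad/s
τ = P_out/ω = 14845/279.6 = 53.1 N·m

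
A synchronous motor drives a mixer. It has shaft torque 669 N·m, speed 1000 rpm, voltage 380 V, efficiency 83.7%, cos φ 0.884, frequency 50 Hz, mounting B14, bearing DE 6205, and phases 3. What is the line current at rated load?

144 A

ω = 2π×1000/60 = 104.7 rad/s; P_out = τω = 669 × 104.7 = 70044 W
P_in = P_out / η = 70044 / 0.837 = 83685 W
I_L = P_in / (√3·V_L·cosφ) = 83685 / (1.732 × 380 × 0.884) = 144 A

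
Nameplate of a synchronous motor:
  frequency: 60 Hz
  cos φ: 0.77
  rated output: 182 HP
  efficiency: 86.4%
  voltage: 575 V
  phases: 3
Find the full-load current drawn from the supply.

205 A

P_out = 182 × 746 = 135772 W
P_in = P_out / η = 135772 / 0.864 = 157144 W
I_L = P_in / (√3·V_L·cosφ) = 157144 / (1.732 × 575 × 0.77) = 205 A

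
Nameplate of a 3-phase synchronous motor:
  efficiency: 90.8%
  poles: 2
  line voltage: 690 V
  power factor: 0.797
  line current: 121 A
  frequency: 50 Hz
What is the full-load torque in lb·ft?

P_in = √3·V·I·cosφ = 1.732 × 690 × 121 × 0.797 = 115250 W
P_out = η·P_in = 0.908 × 115250 = 104647 W
n = n_s = 120×50/2 = 3000 rpm (synchronous)
ω = 2π×3000/60 = 314.2 rad/s
τ = P_out/ω = 104647/314.2 = 333.1 N·m
In lb·ft: 333.1/1.356 = 246 lb·ft

246 lb·ft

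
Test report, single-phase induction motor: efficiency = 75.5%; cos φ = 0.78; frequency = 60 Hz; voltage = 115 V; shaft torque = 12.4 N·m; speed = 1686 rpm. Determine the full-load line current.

32.3 A

ω = 2π×1686/60 = 176.6 rad/s; P_out = τω = 12.4 × 176.6 = 2190 W
P_in = P_out / η = 2190 / 0.755 = 2901 W
I = P_in / (V·cosφ) = 2901 / (115 × 0.78) = 32.3 A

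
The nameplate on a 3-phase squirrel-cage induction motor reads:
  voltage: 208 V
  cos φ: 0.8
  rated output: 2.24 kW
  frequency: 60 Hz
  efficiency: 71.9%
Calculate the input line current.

10.8 A

P_out = 2.24 kW = 2240 W
P_in = P_out / η = 2240 / 0.719 = 3115 W
I_L = P_in / (√3·V_L·cosφ) = 3115 / (1.732 × 208 × 0.8) = 10.8 A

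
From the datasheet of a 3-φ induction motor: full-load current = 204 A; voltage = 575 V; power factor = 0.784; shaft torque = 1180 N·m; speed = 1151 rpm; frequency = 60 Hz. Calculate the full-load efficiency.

ω = 2π × 1151/60 = 120.5 rad/s; P_out = τω = 1180 × 120.5 = 142190 W
P_in = √3·V_L·I_L·cosφ = 1.732 × 575 × 204 × 0.784 = 159280 W
η = P_out / P_in = 142190 / 159280 = 0.893 = 89.3%

89.3 %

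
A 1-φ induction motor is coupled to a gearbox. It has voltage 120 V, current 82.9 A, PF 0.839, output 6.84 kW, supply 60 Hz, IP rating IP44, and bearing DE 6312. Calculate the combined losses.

1510 W

P_in = V·I·cosφ = 120×82.9×0.839 = 8346 W
P_out = 6840 W
Losses = P_in − P_out = 8346 − 6840 = 1506 W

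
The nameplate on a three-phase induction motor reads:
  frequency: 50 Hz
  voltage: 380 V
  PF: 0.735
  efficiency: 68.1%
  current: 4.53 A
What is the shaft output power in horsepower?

2 HP

P_in = √3·V·I·cosφ = 1.732 × 380 × 4.53 × 0.735 = 2191 W
P_out = η·P_in = 0.681 × 2191 = 1492 W
= 1492/746 = 2 HP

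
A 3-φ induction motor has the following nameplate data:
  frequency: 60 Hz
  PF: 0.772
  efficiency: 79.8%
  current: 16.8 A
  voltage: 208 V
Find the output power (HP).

P_in = √3·V·I·cosφ = 1.732 × 208 × 16.8 × 0.772 = 4672 W
P_out = η·P_in = 0.798 × 4672 = 3728 W
= 3728/746 = 5 HP

5 HP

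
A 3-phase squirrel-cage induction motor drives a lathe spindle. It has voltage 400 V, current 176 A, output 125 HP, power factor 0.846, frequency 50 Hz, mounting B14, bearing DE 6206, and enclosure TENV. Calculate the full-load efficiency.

P_out = 125 × 746 = 93250 W
P_in = √3·V_L·I_L·cosφ = 1.732 × 400 × 176 × 0.846 = 103155 W
η = P_out / P_in = 93250 / 103155 = 0.904 = 90.4%

90.4 %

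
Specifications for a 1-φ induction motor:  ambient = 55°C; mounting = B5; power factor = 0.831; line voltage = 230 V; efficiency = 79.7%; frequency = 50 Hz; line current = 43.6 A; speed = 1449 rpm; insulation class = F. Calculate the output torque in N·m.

P_in = V·I·cosφ = 230 × 43.6 × 0.831 = 8333 W
P_out = η·P_in = 0.797 × 8333 = 6641 W
n = 1449 rpm
ω = 2π×1449/60 = 151.7 rad/s
τ = P_out/ω = 6641/151.7 = 43.8 N·m

43.8 N·m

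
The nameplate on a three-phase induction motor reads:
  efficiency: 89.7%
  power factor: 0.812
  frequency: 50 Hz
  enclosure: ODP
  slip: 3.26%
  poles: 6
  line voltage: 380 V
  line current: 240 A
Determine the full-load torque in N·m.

1140 N·m

P_in = √3·V·I·cosφ = 1.732 × 380 × 240 × 0.812 = 128262 W
P_out = η·P_in = 0.897 × 128262 = 115051 W
n_s = 120×50/6 = 1000 rpm; n = 1000×(1−0.0326) = 967 rpm
ω = 2π×967/60 = 101.3 rad/s
τ = P_out/ω = 115051/101.3 = 1140 N·m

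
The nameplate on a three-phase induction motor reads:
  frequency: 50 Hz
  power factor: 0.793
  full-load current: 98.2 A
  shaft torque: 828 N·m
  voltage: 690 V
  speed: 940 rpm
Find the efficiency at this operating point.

87.6 %

ω = 2π × 940/60 = 98.44 rad/s; P_out = τω = 828 × 98.44 = 81508 W
P_in = √3·V_L·I_L·cosφ = 1.732 × 690 × 98.2 × 0.793 = 93064 W
η = P_out / P_in = 81508 / 93064 = 0.876 = 87.6%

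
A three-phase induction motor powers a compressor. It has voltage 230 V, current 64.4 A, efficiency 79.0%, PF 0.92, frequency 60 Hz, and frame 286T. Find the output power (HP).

P_in = √3·V·I·cosφ = 1.732 × 230 × 64.4 × 0.92 = 23602 W
P_out = η·P_in = 0.79 × 23602 = 18646 W
= 18646/746 = 25 HP

25 HP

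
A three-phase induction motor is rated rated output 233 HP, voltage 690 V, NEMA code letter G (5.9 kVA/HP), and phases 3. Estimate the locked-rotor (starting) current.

1150 A

S_LR = 5.9 × 233 = 1374.7 kVA
I_LR = S_LR/(√3·V_L) = 1374700/(1.732×690) = 1150 A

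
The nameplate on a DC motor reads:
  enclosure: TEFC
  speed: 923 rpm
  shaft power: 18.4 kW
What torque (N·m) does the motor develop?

190 N·m

ω = 2π × 923/60 = 96.66 rad/s
τ = P/ω = 18400/96.66 = 190 N·m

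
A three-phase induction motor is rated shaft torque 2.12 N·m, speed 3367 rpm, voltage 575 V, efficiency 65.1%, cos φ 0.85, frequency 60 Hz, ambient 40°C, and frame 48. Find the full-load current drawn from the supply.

1.36 A

ω = 2π×3367/60 = 352.6 rad/s; P_out = τω = 2.12 × 352.6 = 748 W
P_in = P_out / η = 748 / 0.651 = 1149 W
I_L = P_in / (√3·V_L·cosφ) = 1149 / (1.732 × 575 × 0.85) = 1.36 A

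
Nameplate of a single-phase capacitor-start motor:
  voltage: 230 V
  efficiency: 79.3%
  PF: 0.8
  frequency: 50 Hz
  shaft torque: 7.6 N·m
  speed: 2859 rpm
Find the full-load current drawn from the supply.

ω = 2π×2859/60 = 299.4 rad/s; P_out = τω = 7.6 × 299.4 = 2275 W
P_in = P_out / η = 2275 / 0.793 = 2869 W
I = P_in / (V·cosφ) = 2869 / (230 × 0.8) = 15.6 A

15.6 A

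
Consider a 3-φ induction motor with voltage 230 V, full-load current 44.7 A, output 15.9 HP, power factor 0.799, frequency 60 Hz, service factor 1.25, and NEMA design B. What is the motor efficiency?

83.4 %

P_out = 15.9 × 746 = 11861 W
P_in = √3·V_L·I_L·cosφ = 1.732 × 230 × 44.7 × 0.799 = 14228 W
η = P_out / P_in = 11861 / 14228 = 0.834 = 83.4%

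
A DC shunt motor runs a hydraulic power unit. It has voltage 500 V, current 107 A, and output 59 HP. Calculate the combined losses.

9490 W

P_in = V·I = 500×107 = 53500 W
P_out = 59×746 = 44014 W
Losses = P_in − P_out = 53500 − 44014 = 9486 W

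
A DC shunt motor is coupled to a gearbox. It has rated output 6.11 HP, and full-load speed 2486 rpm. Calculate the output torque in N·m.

17.5 N·m

P_out = 6.11 × 746 = 4558 W
ω = 2π × 2486/60 = 260.3 rad/s
τ = P_out/ω = 4558/260.3 = 17.5 N·m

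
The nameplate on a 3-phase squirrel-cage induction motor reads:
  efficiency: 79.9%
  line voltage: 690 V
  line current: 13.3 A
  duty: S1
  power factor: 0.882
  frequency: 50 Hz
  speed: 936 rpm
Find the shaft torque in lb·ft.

P_in = √3·V·I·cosφ = 1.732 × 690 × 13.3 × 0.882 = 14019 W
P_out = η·P_in = 0.799 × 14019 = 11201 W
n = 936 rpm
ω = 2π×936/60 = 98.02 rad/s
τ = P_out/ω = 11201/98.02 = 114.3 N·m
In lb·ft: 114.3/1.356 = 84.3 lb·ft

84.3 lb·ft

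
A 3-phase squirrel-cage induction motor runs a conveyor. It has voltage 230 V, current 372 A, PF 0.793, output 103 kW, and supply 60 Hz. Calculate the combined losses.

P_in = √3·V·I·cosφ = 1.732×230×372×0.793 = 117515 W
P_out = 103000 W
Losses = P_in − P_out = 117515 − 103000 = 14515 W

14500 W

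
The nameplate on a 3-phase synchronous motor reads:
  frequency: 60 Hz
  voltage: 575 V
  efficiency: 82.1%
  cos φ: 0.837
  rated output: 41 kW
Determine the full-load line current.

P_out = 41 kW = 41000 W
P_in = P_out / η = 41000 / 0.821 = 49939 W
I_L = P_in / (√3·V_L·cosφ) = 49939 / (1.732 × 575 × 0.837) = 59.9 A

59.9 A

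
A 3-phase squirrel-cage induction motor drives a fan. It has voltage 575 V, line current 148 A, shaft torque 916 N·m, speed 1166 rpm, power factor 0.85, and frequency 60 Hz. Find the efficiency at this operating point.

89.3 %

ω = 2π × 1166/60 = 122.1 rad/s; P_out = τω = 916 × 122.1 = 111844 W
P_in = √3·V_L·I_L·cosφ = 1.732 × 575 × 148 × 0.85 = 125284 W
η = P_out / P_in = 111844 / 125284 = 0.893 = 89.3%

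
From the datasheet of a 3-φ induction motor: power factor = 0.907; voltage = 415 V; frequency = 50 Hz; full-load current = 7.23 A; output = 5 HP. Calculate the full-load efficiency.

P_out = 5 × 746 = 3730 W
P_in = √3·V_L·I_L·cosφ = 1.732 × 415 × 7.23 × 0.907 = 4713 W
η = P_out / P_in = 3730 / 4713 = 0.791 = 79.1%

79.1 %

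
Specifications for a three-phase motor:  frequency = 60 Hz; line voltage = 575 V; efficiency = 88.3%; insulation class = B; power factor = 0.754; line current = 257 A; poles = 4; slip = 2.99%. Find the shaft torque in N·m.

P_in = √3·V·I·cosφ = 1.732 × 575 × 257 × 0.754 = 192984 W
P_out = η·P_in = 0.883 × 192984 = 170405 W
n_s = 120×60/4 = 1800 rpm; n = 1800×(1−0.0299) = 1746 rpm
ω = 2π×1746/60 = 182.8 rad/s
τ = P_out/ω = 170405/182.8 = 932 N·m

932 N·m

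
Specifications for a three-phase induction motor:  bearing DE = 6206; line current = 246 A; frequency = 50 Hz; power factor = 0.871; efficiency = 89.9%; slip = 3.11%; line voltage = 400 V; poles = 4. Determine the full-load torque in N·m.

877 N·m

P_in = √3·V·I·cosφ = 1.732 × 400 × 246 × 0.871 = 148443 W
P_out = η·P_in = 0.899 × 148443 = 133450 W
n_s = 120×50/4 = 1500 rpm; n = 1500×(1−0.0311) = 1453 rpm
ω = 2π×1453/60 = 152.2 rad/s
τ = P_out/ω = 133450/152.2 = 877 N·m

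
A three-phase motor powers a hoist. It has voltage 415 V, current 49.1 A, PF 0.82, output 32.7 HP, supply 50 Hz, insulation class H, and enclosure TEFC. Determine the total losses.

P_in = √3·V·I·cosφ = 1.732×415×49.1×0.82 = 28940 W
P_out = 32.7×746 = 24394 W
Losses = P_in − P_out = 28940 − 24394 = 4546 W

4.55 kW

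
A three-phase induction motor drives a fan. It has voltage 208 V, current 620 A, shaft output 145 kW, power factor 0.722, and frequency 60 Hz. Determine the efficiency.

89.9 %

P_out = 145 kW = 145000 W
P_in = √3·V_L·I_L·cosφ = 1.732 × 208 × 620 × 0.722 = 161265 W
η = P_out / P_in = 145000 / 161265 = 0.899 = 89.9%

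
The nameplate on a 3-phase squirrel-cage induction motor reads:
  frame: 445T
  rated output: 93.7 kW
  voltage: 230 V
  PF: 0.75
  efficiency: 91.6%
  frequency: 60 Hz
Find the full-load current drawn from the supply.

P_out = 93.7 kW = 93700 W
P_in = P_out / η = 93700 / 0.916 = 102293 W
I_L = P_in / (√3·V_L·cosφ) = 102293 / (1.732 × 230 × 0.75) = 342 A

342 A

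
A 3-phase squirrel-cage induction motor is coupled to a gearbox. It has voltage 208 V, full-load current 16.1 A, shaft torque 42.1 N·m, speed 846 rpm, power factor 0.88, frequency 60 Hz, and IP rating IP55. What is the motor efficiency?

ω = 2π × 846/60 = 88.59 rad/s; P_out = τω = 42.1 × 88.59 = 3730 W
P_in = √3·V_L·I_L·cosφ = 1.732 × 208 × 16.1 × 0.88 = 5104 W
η = P_out / P_in = 3730 / 5104 = 0.731 = 73.1%

73.1 %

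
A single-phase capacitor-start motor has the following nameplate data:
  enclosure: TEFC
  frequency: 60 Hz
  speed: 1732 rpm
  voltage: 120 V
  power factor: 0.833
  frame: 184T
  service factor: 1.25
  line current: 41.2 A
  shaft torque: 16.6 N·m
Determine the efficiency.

73.1 %

ω = 2π × 1732/60 = 181.4 rad/s; P_out = τω = 16.6 × 181.4 = 3011 W
P_in = V·I·cosφ = 120 × 41.2 × 0.833 = 4118 W
η = P_out / P_in = 3011 / 4118 = 0.731 = 73.1%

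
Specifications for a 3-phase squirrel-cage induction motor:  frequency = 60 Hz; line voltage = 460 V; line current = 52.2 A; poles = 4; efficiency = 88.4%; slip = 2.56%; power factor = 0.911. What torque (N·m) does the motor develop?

182 N·m

P_in = √3·V·I·cosφ = 1.732 × 460 × 52.2 × 0.911 = 37887 W
P_out = η·P_in = 0.884 × 37887 = 33492 W
n_s = 120×60/4 = 1800 rpm; n = 1800×(1−0.0256) = 1754 rpm
ω = 2π×1754/60 = 183.7 rad/s
τ = P_out/ω = 33492/183.7 = 182 N·m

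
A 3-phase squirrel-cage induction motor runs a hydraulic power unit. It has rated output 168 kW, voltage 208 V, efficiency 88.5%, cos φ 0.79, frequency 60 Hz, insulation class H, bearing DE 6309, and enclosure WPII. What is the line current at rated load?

P_out = 168 kW = 168000 W
P_in = P_out / η = 168000 / 0.885 = 189831 W
I_L = P_in / (√3·V_L·cosφ) = 189831 / (1.732 × 208 × 0.79) = 667 A

667 A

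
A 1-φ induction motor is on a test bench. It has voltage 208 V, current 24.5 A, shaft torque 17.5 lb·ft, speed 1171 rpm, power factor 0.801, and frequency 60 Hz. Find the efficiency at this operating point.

τ = 17.5 lb·ft × 1.356 = 23.73 N·m
ω = 2π × 1171/60 = 122.6 rad/s; P_out = τω = 23.73 × 122.6 = 2909 W
P_in = V·I·cosφ = 208 × 24.5 × 0.801 = 4082 W
η = P_out / P_in = 2909 / 4082 = 0.713 = 71.3%

71.3 %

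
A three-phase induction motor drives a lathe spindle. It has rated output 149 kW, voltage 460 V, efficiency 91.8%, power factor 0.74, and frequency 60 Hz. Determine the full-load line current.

275 A

P_out = 149 kW = 149000 W
P_in = P_out / η = 149000 / 0.918 = 162309 W
I_L = P_in / (√3·V_L·cosφ) = 162309 / (1.732 × 460 × 0.74) = 275 A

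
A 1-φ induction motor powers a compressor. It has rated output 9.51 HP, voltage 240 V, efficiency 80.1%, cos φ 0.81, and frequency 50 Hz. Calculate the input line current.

P_out = 9.51 × 746 = 7094 W
P_in = P_out / η = 7094 / 0.801 = 8856 W
I = P_in / (V·cosφ) = 8856 / (240 × 0.81) = 45.6 A

45.6 A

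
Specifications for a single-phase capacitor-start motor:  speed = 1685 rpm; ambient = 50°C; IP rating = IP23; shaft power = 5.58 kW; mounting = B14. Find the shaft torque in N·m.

ω = 2π × 1685/60 = 176.5 rad/s
τ = P/ω = 5580/176.5 = 31.6 N·m

31.6 N·m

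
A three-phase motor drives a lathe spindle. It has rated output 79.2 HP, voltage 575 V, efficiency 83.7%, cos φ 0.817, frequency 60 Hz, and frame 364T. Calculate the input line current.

86.8 A

P_out = 79.2 × 746 = 59083 W
P_in = P_out / η = 59083 / 0.837 = 70589 W
I_L = P_in / (√3·V_L·cosφ) = 70589 / (1.732 × 575 × 0.817) = 86.8 A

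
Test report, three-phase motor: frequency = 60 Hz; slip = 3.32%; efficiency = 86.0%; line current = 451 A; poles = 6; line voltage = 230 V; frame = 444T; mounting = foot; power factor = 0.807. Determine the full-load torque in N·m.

1030 N·m

P_in = √3·V·I·cosφ = 1.732 × 230 × 451 × 0.807 = 144986 W
P_out = η·P_in = 0.86 × 144986 = 124688 W
n_s = 120×60/6 = 1200 rpm; n = 1200×(1−0.0332) = 1160 rpm
ω = 2π×1160/60 = 121.5 rad/s
τ = P_out/ω = 124688/121.5 = 1030 N·m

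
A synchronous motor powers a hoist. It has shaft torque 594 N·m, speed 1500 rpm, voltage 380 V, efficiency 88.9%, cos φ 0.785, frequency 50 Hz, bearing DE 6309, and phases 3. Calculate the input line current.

203 A

ω = 2π×1500/60 = 157.1 rad/s; P_out = τω = 594 × 157.1 = 93317 W
P_in = P_out / η = 93317 / 0.889 = 104969 W
I_L = P_in / (√3·V_L·cosφ) = 104969 / (1.732 × 380 × 0.785) = 203 A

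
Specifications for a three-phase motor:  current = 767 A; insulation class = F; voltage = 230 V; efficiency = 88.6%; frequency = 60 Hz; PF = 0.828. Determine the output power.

P_in = √3·V·I·cosφ = 1.732 × 230 × 767 × 0.828 = 252989 W
P_out = η·P_in = 0.886 × 252989 = 224148 W

224 kW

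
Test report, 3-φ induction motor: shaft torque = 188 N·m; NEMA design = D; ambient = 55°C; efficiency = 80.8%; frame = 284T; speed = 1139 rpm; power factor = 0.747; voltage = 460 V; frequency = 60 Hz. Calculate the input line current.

46.6 A

ω = 2π×1139/60 = 119.3 rad/s; P_out = τω = 188 × 119.3 = 22428 W
P_in = P_out / η = 22428 / 0.808 = 27757 W
I_L = P_in / (√3·V_L·cosφ) = 27757 / (1.732 × 460 × 0.747) = 46.6 A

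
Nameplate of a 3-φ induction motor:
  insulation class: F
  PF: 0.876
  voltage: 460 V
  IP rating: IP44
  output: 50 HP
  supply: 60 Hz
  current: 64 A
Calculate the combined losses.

P_in = √3·V·I·cosφ = 1.732×460×64×0.876 = 44667 W
P_out = 50×746 = 37300 W
Losses = P_in − P_out = 44667 − 37300 = 7367 W

7.37 kW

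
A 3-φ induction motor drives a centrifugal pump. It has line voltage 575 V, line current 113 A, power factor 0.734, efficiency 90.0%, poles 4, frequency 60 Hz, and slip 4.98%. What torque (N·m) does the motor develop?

P_in = √3·V·I·cosφ = 1.732 × 575 × 113 × 0.734 = 82602 W
P_out = η·P_in = 0.9 × 82602 = 74342 W
n_s = 120×60/4 = 1800 rpm; n = 1800×(1−0.0498) = 1710 rpm
ω = 2π×1710/60 = 179.1 rad/s
τ = P_out/ω = 74342/179.1 = 415 N·m

415 N·m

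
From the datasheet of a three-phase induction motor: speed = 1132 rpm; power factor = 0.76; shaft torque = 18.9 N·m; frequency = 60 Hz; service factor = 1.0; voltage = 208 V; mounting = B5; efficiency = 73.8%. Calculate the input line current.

ω = 2π×1132/60 = 118.5 rad/s; P_out = τω = 18.9 × 118.5 = 2240 W
P_in = P_out / η = 2240 / 0.738 = 3035 W
I_L = P_in / (√3·V_L·cosφ) = 3035 / (1.732 × 208 × 0.76) = 11.1 A

11.1 A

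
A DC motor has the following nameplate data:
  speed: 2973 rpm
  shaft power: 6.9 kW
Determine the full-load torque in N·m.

ω = 2π × 2973/60 = 311.3 rad/s
τ = P/ω = 6900/311.3 = 22.2 N·m

22.2 N·m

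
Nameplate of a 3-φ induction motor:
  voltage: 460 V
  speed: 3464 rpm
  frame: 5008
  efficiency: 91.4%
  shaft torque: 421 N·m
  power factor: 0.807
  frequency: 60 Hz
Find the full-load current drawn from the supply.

260 A

ω = 2π×3464/60 = 362.7 rad/s; P_out = τω = 421 × 362.7 = 152697 W
P_in = P_out / η = 152697 / 0.914 = 167065 W
I_L = P_in / (√3·V_L·cosφ) = 167065 / (1.732 × 460 × 0.807) = 260 A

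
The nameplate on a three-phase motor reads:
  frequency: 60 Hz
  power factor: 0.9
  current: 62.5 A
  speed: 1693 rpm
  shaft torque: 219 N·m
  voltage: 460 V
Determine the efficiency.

ω = 2π × 1693/60 = 177.3 rad/s; P_out = τω = 219 × 177.3 = 38829 W
P_in = √3·V_L·I_L·cosφ = 1.732 × 460 × 62.5 × 0.9 = 44816 W
η = P_out / P_in = 38829 / 44816 = 0.866 = 86.6%

86.6 %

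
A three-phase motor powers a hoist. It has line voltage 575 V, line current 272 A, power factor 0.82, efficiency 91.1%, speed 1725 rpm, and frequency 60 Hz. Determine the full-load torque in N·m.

P_in = √3·V·I·cosφ = 1.732 × 575 × 272 × 0.82 = 222126 W
P_out = η·P_in = 0.911 × 222126 = 202357 W
n = 1725 rpm
ω = 2π×1725/60 = 180.6 rad/s
τ = P_out/ω = 202357/180.6 = 1120 N·m

1120 N·m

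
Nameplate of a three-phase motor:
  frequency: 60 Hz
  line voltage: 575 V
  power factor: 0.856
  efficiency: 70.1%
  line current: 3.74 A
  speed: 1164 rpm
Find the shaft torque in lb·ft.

13.5 lb·ft

P_in = √3·V·I·cosφ = 1.732 × 575 × 3.74 × 0.856 = 3188 W
P_out = η·P_in = 0.701 × 3188 = 2235 W
n = 1164 rpm
ω = 2π×1164/60 = 121.9 rad/s
τ = P_out/ω = 2235/121.9 = 18.33 N·m
In lb·ft: 18.33/1.356 = 13.5 lb·ft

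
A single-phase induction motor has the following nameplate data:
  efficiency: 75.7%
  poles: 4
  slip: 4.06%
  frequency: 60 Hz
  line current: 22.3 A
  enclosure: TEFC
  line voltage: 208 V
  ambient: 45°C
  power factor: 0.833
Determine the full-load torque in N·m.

16.2 N·m

P_in = V·I·cosφ = 208 × 22.3 × 0.833 = 3864 W
P_out = η·P_in = 0.757 × 3864 = 2925 W
n_s = 120×60/4 = 1800 rpm; n = 1800×(1−0.0406) = 1727 rpm
ω = 2π×1727/60 = 180.9 rad/s
τ = P_out/ω = 2925/180.9 = 16.2 N·m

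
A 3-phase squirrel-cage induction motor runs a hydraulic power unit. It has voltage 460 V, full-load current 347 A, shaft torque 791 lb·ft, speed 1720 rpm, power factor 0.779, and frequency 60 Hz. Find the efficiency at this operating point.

89.7 %

τ = 791 lb·ft × 1.356 = 1073 N·m
ω = 2π × 1720/60 = 180.1 rad/s; P_out = τω = 1073 × 180.1 = 193247 W
P_in = √3·V_L·I_L·cosφ = 1.732 × 460 × 347 × 0.779 = 215364 W
η = P_out / P_in = 193247 / 215364 = 0.897 = 89.7%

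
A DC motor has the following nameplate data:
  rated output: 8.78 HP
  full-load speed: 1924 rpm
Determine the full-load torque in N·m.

P_out = 8.78 × 746 = 6550 W
ω = 2π × 1924/60 = 201.5 rad/s
τ = P_out/ω = 6550/201.5 = 32.5 N·m

32.5 N·m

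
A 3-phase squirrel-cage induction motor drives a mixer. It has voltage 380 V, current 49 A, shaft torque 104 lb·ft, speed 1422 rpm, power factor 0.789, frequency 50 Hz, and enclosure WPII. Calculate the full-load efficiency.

τ = 104 lb·ft × 1.356 = 141 N·m
ω = 2π × 1422/60 = 148.9 rad/s; P_out = τω = 141 × 148.9 = 20995 W
P_in = √3·V_L·I_L·cosφ = 1.732 × 380 × 49 × 0.789 = 25445 W
η = P_out / P_in = 20995 / 25445 = 0.825 = 82.5%

82.5 %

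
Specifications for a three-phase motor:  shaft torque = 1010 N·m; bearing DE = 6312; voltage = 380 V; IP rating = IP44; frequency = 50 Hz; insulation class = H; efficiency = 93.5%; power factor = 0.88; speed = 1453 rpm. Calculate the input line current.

284 A

ω = 2π×1453/60 = 152.2 rad/s; P_out = τω = 1010 × 152.2 = 153722 W
P_in = P_out / η = 153722 / 0.935 = 164409 W
I_L = P_in / (√3·V_L·cosφ) = 164409 / (1.732 × 380 × 0.88) = 284 A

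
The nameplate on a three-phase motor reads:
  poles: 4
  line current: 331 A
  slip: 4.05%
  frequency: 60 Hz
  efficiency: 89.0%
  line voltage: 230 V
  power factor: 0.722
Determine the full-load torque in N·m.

468 N·m

P_in = √3·V·I·cosφ = 1.732 × 230 × 331 × 0.722 = 95201 W
P_out = η·P_in = 0.89 × 95201 = 84729 W
n_s = 120×60/4 = 1800 rpm; n = 1800×(1−0.0405) = 1727 rpm
ω = 2π×1727/60 = 180.9 rad/s
τ = P_out/ω = 84729/180.9 = 468 N·m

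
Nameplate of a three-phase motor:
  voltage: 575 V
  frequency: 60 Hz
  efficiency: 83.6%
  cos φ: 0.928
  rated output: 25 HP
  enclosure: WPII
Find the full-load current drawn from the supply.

P_out = 25 × 746 = 18650 W
P_in = P_out / η = 18650 / 0.836 = 22309 W
I_L = P_in / (√3·V_L·cosφ) = 22309 / (1.732 × 575 × 0.928) = 24.1 A

24.1 A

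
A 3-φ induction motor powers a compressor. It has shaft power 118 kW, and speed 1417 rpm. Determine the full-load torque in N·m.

ω = 2π × 1417/60 = 148.4 rad/s
τ = P/ω = 118000/148.4 = 795 N·m

795 N·m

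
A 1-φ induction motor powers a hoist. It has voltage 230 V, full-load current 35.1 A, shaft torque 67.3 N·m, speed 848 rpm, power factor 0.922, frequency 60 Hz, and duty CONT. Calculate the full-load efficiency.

80.3 %

ω = 2π × 848/60 = 88.8 rad/s; P_out = τω = 67.3 × 88.8 = 5976 W
P_in = V·I·cosφ = 230 × 35.1 × 0.922 = 7443 W
η = P_out / P_in = 5976 / 7443 = 0.803 = 80.3%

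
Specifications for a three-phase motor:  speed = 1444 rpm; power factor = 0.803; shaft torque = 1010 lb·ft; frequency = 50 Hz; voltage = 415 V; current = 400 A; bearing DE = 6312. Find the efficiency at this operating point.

89.7 %

τ = 1010 lb·ft × 1.356 = 1370 N·m
ω = 2π × 1444/60 = 151.2 rad/s; P_out = τω = 1370 × 151.2 = 207144 W
P_in = √3·V_L·I_L·cosφ = 1.732 × 415 × 400 × 0.803 = 230872 W
η = P_out / P_in = 207144 / 230872 = 0.897 = 89.7%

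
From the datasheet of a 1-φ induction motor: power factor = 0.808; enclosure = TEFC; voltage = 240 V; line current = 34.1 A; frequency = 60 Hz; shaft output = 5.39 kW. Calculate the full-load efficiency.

P_out = 5.39 kW = 5390 W
P_in = V·I·cosφ = 240 × 34.1 × 0.808 = 6613 W
η = P_out / P_in = 5390 / 6613 = 0.815 = 81.5%

81.5 %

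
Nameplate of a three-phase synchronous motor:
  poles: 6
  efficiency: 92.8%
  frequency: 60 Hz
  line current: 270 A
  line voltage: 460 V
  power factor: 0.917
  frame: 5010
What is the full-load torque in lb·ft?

P_in = √3·V·I·cosφ = 1.732 × 460 × 270 × 0.917 = 197260 W
P_out = η·P_in = 0.928 × 197260 = 183057 W
n = n_s = 120×60/6 = 1200 rpm (synchronous)
ω = 2π×1200/60 = 125.7 rad/s
τ = P_out/ω = 183057/125.7 = 1456 N·m
In lb·ft: 1456/1.356 = 1070 lb·ft

1070 lb·ft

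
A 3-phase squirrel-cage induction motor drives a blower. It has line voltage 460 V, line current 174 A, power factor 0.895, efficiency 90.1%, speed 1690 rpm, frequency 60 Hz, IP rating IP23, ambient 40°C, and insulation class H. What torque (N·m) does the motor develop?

632 N·m

P_in = √3·V·I·cosφ = 1.732 × 460 × 174 × 0.895 = 124073 W
P_out = η·P_in = 0.901 × 124073 = 111790 W
n = 1690 rpm
ω = 2π×1690/60 = 177 rad/s
τ = P_out/ω = 111790/177 = 632 N·m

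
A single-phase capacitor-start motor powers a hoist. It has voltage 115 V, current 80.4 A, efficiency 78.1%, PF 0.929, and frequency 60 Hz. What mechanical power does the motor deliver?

6.71 kW

P_in = V·I·cosφ = 115 × 80.4 × 0.929 = 8590 W
P_out = η·P_in = 0.781 × 8590 = 6709 W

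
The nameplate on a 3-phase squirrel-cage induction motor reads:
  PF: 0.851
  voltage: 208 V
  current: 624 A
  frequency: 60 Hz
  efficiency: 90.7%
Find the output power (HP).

P_in = √3·V·I·cosφ = 1.732 × 208 × 624 × 0.851 = 191305 W
P_out = η·P_in = 0.907 × 191305 = 173514 W
= 173514/746 = 233 HP

233 HP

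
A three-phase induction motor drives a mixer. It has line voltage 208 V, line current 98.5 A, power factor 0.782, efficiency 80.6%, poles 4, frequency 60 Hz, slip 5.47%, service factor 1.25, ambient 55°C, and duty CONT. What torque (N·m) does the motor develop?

126 N·m

P_in = √3·V·I·cosφ = 1.732 × 208 × 98.5 × 0.782 = 27749 W
P_out = η·P_in = 0.806 × 27749 = 22366 W
n_s = 120×60/4 = 1800 rpm; n = 1800×(1−0.0547) = 1702 rpm
ω = 2π×1702/60 = 178.2 rad/s
τ = P_out/ω = 22366/178.2 = 126 N·m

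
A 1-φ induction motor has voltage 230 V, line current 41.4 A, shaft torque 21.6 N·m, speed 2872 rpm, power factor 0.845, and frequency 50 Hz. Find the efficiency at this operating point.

80.7 %

ω = 2π × 2872/60 = 300.8 rad/s; P_out = τω = 21.6 × 300.8 = 6497 W
P_in = V·I·cosφ = 230 × 41.4 × 0.845 = 8046 W
η = P_out / P_in = 6497 / 8046 = 0.807 = 80.7%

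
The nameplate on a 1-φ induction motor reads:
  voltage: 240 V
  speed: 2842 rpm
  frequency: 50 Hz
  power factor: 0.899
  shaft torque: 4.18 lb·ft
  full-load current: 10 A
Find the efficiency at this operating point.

78.2 %

τ = 4.18 lb·ft × 1.356 = 5.668 N·m
ω = 2π × 2842/60 = 297.6 rad/s; P_out = τω = 5.668 × 297.6 = 1687 W
P_in = V·I·cosφ = 240 × 10 × 0.899 = 2158 W
η = P_out / P_in = 1687 / 2158 = 0.782 = 78.2%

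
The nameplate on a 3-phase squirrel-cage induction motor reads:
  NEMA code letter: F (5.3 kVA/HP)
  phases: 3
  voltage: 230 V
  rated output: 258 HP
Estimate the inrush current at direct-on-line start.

3430 A

S_LR = 5.3 × 258 = 1367.4 kVA
I_LR = S_LR/(√3·V_L) = 1367400/(1.732×230) = 3430 A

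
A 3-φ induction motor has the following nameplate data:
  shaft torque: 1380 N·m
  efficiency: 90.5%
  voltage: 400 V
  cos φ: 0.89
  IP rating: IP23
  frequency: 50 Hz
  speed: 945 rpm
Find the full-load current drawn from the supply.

245 A

ω = 2π×945/60 = 98.96 rad/s; P_out = τω = 1380 × 98.96 = 136565 W
P_in = P_out / η = 136565 / 0.905 = 150901 W
I_L = P_in / (√3·V_L·cosφ) = 150901 / (1.732 × 400 × 0.89) = 245 A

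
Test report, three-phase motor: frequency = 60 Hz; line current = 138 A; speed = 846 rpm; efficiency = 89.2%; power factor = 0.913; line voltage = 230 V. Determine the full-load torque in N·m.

P_in = √3·V·I·cosφ = 1.732 × 230 × 138 × 0.913 = 50191 W
P_out = η·P_in = 0.892 × 50191 = 44770 W
n = 846 rpm
ω = 2π×846/60 = 88.59 rad/s
τ = P_out/ω = 44770/88.59 = 505 N·m

505 N·m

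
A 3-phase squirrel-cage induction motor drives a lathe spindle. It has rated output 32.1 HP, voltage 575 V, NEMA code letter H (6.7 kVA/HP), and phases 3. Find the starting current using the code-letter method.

216 A

S_LR = 6.7 × 32.1 = 215.07 kVA
I_LR = S_LR/(√3·V_L) = 215070/(1.732×575) = 216 A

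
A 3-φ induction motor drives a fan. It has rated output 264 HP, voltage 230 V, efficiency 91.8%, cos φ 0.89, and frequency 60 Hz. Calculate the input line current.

605 A

P_out = 264 × 746 = 196944 W
P_in = P_out / η = 196944 / 0.918 = 214536 W
I_L = P_in / (√3·V_L·cosφ) = 214536 / (1.732 × 230 × 0.89) = 605 A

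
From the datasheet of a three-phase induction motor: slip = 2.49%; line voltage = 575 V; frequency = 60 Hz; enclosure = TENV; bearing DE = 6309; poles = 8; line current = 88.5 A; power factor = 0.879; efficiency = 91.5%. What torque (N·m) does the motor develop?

P_in = √3·V·I·cosφ = 1.732 × 575 × 88.5 × 0.879 = 77473 W
P_out = η·P_in = 0.915 × 77473 = 70888 W
n_s = 120×60/8 = 900 rpm; n = 900×(1−0.0249) = 878 rpm
ω = 2π×878/60 = 91.94 rad/s
τ = P_out/ω = 70888/91.94 = 771 N·m

771 N·m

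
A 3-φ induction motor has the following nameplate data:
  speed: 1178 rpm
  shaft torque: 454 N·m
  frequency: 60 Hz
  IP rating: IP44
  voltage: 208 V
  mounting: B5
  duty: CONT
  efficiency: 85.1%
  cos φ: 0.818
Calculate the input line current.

ω = 2π×1178/60 = 123.4 rad/s; P_out = τω = 454 × 123.4 = 56024 W
P_in = P_out / η = 56024 / 0.851 = 65833 W
I_L = P_in / (√3·V_L·cosφ) = 65833 / (1.732 × 208 × 0.818) = 223 A

223 A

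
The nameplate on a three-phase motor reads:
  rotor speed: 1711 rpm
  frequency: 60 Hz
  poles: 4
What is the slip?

n_s = 120f/p = 120×60/4 = 1800 rpm
s = (n_s − n)/n_s = (1800 − 1711)/1800 = 0.0494

4.94 %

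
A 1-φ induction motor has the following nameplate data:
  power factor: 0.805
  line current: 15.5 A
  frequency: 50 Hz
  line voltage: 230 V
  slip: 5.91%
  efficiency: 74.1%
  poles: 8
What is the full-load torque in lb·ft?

21.2 lb·ft

P_in = V·I·cosφ = 230 × 15.5 × 0.805 = 2870 W
P_out = η·P_in = 0.741 × 2870 = 2127 W
n_s = 120×50/8 = 750 rpm; n = 750×(1−0.0591) = 706 rpm
ω = 2π×706/60 = 73.93 rad/s
τ = P_out/ω = 2127/73.93 = 28.77 N·m
In lb·ft: 28.77/1.356 = 21.2 lb·ft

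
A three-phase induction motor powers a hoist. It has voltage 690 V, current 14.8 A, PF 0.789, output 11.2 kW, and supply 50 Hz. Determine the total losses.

P_in = √3·V·I·cosφ = 1.732×690×14.8×0.789 = 13955 W
P_out = 11200 W
Losses = P_in − P_out = 13955 − 11200 = 2755 W

2760 W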